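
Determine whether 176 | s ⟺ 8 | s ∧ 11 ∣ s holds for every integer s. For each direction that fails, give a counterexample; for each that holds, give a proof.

Not equivalent: only (⇒) holds.

Forward direction. If 176 ∣ s, write s = 176q. Since 176 = 22·8, s = 8·(22q), so 8 ∣ s; and since 176 = 16·11, s = 11·(16q), so 11 ∣ s.

Converse. This fails: take s = 88. Both 8 ∣ 88 and 11 ∣ 88, yet 88 is not a multiple of 176 (since 88 = 0·176 + 88), so 176 ∤ 88.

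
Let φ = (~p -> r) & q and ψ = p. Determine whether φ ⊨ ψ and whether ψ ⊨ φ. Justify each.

(→) This fails. Under q = T, r = T, p = F, the left side is true but the right side is false.

(←) This fails. Under q = F, r = F, p = T, the left side is false but the right side is true.

Neither direction holds.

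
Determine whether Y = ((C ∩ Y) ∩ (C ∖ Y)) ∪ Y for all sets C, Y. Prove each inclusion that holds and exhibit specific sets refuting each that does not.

Both inclusions hold.

(⊇) Let x ∈ ((C ∩ Y) ∩ (C ∖ Y)) ∪ Y. Then either x ∈ Y and x ∉ C; or x ∈ C ∩ Y. In each case x ∈ Y, so ((C ∩ Y) ∩ (C ∖ Y)) ∪ Y ⊆ Y.

(⊆) Let x ∈ Y. Then either x ∈ Y and x ∉ C; or x ∈ C ∩ Y. In each case x ∈ ((C ∩ Y) ∩ (C ∖ Y)) ∪ Y, so Y ⊆ ((C ∩ Y) ∩ (C ∖ Y)) ∪ Y.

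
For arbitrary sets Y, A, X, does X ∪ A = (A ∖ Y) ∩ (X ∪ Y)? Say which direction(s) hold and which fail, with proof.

(⟹) This inclusion fails. Take Y = ∅, A = {1}, X = ∅; then 1 ∈ X ∪ A but 1 ∉ (A ∖ Y) ∩ (X ∪ Y).

(⟸) Let x ∈ (A ∖ Y) ∩ (X ∪ Y). Then x ∈ A ∩ X and x ∉ Y, from which x ∈ X ∪ A.

(⊆) fails; (⊇) holds.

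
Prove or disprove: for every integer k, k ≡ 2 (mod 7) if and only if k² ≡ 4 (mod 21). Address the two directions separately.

Both directions fail.

(⇒) This fails: take k = 9. Then 9 ≡ 2 (mod 7), but 9² = 81 ≡ 18 (mod 21), not 4.

(⇐) This fails: take k = 5. Then 5² = 25 ≡ 4 (mod 21), yet 5 ≡ 5 (mod 7), not 2.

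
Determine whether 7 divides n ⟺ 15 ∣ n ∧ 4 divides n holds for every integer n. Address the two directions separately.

Neither implication holds.

(→) This fails: take n = 7. Certainly 7 ∣ 7, but 15 ∤ 7.

(←) This fails: take n = 60. Both 15 ∣ 60 and 4 ∣ 60, yet 60 is not a multiple of 7 (since 60 = 8·7 + 4), so 7 ∤ 60.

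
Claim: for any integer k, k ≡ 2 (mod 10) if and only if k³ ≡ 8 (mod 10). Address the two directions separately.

(⇒) Suppose k ≡ 2 (mod 10). Write k = 10j + 2. Then (10j + 2)³ = 1000j³ + 600j² + 120j + 8 = 10(100j³ + 60j² + 12j) + 8, so k³ ≡ 8 (mod 10).

(⇐) For the converse, argue contrapositively. If k ≢ 2 (mod 10), then k is congruent to one of 0, 1, 3, 4, 5, 6, 7, 8, 9 modulo 10, and these give k³ ≡ 0, 1, 7, 4, 5, 6, 3, 2, 9 respectively — never 8.

Equivalent; both directions hold.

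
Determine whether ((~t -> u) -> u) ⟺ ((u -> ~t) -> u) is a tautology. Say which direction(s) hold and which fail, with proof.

(⟹) This fails. Under t = F, u = F, the left side is true but the right side is false.

(⟸) Assume the antecedent. If t is true, the antecedent forces (t = T, u = T), and (~t -> u) -> u holds there. If t is false, (~t -> u) -> u reduces to true regardless of the other variables. Either way (~t -> u) -> u holds.

Only the converse holds.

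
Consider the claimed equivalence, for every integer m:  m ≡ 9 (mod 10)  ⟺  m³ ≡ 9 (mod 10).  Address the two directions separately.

Both implications hold.

Forward direction. Suppose m ≡ 9 (mod 10). Write m = 10j + 9. Then (10j + 9)³ = 1000j³ + 2700j² + 2430j + 729 = 10(100j³ + 270j² + 243j + 72) + 9, so m³ ≡ 9 (mod 10).

Converse. For the converse, argue contrapositively. If m ≢ 9 (mod 10), then m is congruent to one of 0, 1, 2, 3, 4, 5, 6, 7, 8 modulo 10, and these give m³ ≡ 0, 1, 8, 7, 4, 5, 6, 3, 2 respectively — never 9.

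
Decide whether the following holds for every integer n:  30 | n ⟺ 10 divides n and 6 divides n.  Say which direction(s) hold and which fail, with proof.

(⇒) If 30 ∣ n, write n = 30q. Since 30 = 3·10, n = 10·(3q), so 10 ∣ n; and since 30 = 5·6, n = 6·(5q), so 6 ∣ n.

(⇐) Suppose 10 ∣ n and 6 ∣ n. Any common multiple of 10 and 6 is a multiple of their lcm; here lcm(10, 6) = 10·6/gcd(10, 6) = 60/2 = 30, so 30 ∣ n.

The biconditional holds.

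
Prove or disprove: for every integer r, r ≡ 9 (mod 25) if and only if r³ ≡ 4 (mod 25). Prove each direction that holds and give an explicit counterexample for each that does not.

Equivalent; both directions hold.

(⟸) Suppose r³ ≡ 4 (mod 25). The only residue r in {0, …, 24} with r³ ≡ 4 (mod 25) is r = 9, so r ≡ 9 (mod 25).

(⟹) Suppose r ≡ 9 (mod 25). Write r = 25j + 9. Then (25j + 9)³ = 15625j³ + 16875j² + 6075j + 729 = 25(625j³ + 675j² + 243j + 29) + 4, so r³ ≡ 4 (mod 25).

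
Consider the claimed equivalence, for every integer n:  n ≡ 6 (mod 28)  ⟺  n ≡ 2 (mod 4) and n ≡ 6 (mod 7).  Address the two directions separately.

Equivalent; both directions hold.

(⟸) If n ≡ 2 (mod 4) and n ≡ 6 (mod 7), then by the Chinese remainder theorem n ≡ 6 (mod 28). This is exactly n ≡ 6 (mod 28).

(⟹) Suppose n ≡ 6 (mod 28); write n = 28j + 6. Since 4 ∣ 28, reducing mod 4 gives n ≡ 6 ≡ 2 (mod 4); since 7 ∣ 28, reducing mod 7 gives n ≡ 6 (mod 7).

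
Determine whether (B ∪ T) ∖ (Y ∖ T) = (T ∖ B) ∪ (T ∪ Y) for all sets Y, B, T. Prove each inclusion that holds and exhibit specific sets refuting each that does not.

(⟹) This inclusion fails. Take Y = ∅, B = {1}, T = ∅; then 1 ∈ (B ∪ T) ∖ (Y ∖ T) but 1 ∉ (T ∖ B) ∪ (T ∪ Y).

(⟸) This inclusion fails. Take Y = {1}, B = ∅, T = ∅; then 1 ∈ (T ∖ B) ∪ (T ∪ Y) but 1 ∉ (B ∪ T) ∖ (Y ∖ T).

Both inclusions fail.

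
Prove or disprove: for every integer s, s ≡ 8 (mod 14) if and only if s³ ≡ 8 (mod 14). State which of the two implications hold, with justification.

Not equivalent: only (⇒) holds.

(⇐) This fails: take s = 2. Then 2³ = 8 ≡ 8 (mod 14), yet 2 ≡ 2 (mod 14), not 8.

(⇒) Suppose s ≡ 8 (mod 14). Write s = 14j + 8. Then (14j + 8)³ = 2744j³ + 4704j² + 2688j + 512 = 14(196j³ + 336j² + 192j + 36) + 8, so s³ ≡ 8 (mod 14).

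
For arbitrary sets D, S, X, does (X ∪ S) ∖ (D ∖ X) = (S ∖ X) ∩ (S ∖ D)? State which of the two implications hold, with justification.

(⊆) This inclusion fails. Take D = ∅, S = ∅, X = {1}; then 1 ∈ (X ∪ S) ∖ (D ∖ X) but 1 ∉ (S ∖ X) ∩ (S ∖ D).

(⊇) Let x ∈ (S ∖ X) ∩ (S ∖ D). Then x ∈ S and x ∉ D, X, from which x ∈ (X ∪ S) ∖ (D ∖ X).

The sets are not equal: only the reverse inclusion holds.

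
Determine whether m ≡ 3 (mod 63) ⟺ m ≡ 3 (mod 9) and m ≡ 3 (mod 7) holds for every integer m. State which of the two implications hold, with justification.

Equivalent; both directions hold.

(⇒) Suppose m ≡ 3 (mod 63); write m = 63j + 3. Since 9 ∣ 63, reducing mod 9 gives m ≡ 3 (mod 9); since 7 ∣ 63, reducing mod 7 gives m ≡ 3 (mod 7).

(⇐) Conversely, if m ≡ 3 (mod 9) and m ≡ 3 (mod 7), then by the Chinese remainder theorem m ≡ 3 (mod 63). This is exactly m ≡ 3 (mod 63).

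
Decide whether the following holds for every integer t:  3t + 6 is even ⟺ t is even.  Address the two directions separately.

Both directions hold; the statement is true.

(⇒) Suppose 3t + 6 is even. Since 3 is odd, 3t and t have the same parity, so 3t + 6 ≡ t + 6 (mod 2). As 6 is even, 3t + 6 is even exactly when t is even. Thus t is even.

(⇐) Conversely, suppose t is even; write t = 2j. Then 3t + 6 = 3·(2j) + 6 = 2·3j + 6, which is even.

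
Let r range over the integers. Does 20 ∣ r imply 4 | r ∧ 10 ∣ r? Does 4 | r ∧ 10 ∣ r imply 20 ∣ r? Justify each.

Both implications hold.

(→) If 20 ∣ r, write r = 20q. Since 20 = 5·4, r = 4·(5q), so 4 ∣ r; and since 20 = 2·10, r = 10·(2q), so 10 ∣ r.

(←) Suppose 4 ∣ r and 10 ∣ r. Any common multiple of 4 and 10 is a multiple of their lcm; here lcm(4, 10) = 4·10/gcd(4, 10) = 40/2 = 20, so 20 ∣ r.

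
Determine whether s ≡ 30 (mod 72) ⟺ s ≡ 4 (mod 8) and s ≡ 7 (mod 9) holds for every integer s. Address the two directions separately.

[⇒] This fails: s = 30 gives 30 ≡ 30 (mod 72) but 30 ≡ 6 (mod 8), so the conjunction on the right does not hold.

[⇐] This fails: s = 52 satisfies both congruences on the right (52 ≡ 4 mod 8 and 52 ≡ 7 mod 9) yet 52 ≡ 52 (mod 72), not 30.

(⇒) fails and (⇐) fails.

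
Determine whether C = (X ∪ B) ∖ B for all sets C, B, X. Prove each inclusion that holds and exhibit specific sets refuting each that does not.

(⊆) fails and (⊇) fails.

Forward inclusion. This inclusion fails. Take C = {1}, B = ∅, X = ∅; then 1 ∈ C but 1 ∉ (X ∪ B) ∖ B.

Reverse inclusion. This inclusion fails. Take C = ∅, B = ∅, X = {1}; then 1 ∈ (X ∪ B) ∖ B but 1 ∉ C.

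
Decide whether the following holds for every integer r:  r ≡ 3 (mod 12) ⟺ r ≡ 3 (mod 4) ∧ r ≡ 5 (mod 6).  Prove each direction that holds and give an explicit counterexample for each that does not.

Forward direction. This fails: r = 3 gives 3 ≡ 3 (mod 12) but 3 ≡ 3 (mod 6), so the conjunction on the right does not hold.

Converse. This fails: r = 11 satisfies both congruences on the right (11 ≡ 3 mod 4 and 11 ≡ 5 mod 6) yet 11 ≡ 11 (mod 12), not 3.

Neither implication holds.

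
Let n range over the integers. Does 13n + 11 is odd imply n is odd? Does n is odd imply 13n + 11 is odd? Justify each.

(⟹) This fails: n = 0 gives 13n + 11 = 11, which is odd, but 0 is even, not odd.

(⟸) This also fails: n = 1 is odd, but 13n + 11 = 24 is even, not odd.

Neither implication holds.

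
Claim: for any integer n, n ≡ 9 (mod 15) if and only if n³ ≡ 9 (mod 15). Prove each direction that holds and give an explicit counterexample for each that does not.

Both directions hold; the statement is true.

Converse. Suppose n³ ≡ 9 (mod 15). The only residue r in {0, …, 14} with r³ ≡ 9 (mod 15) is r = 9, so n ≡ 9 (mod 15).

Forward direction. Suppose n ≡ 9 (mod 15). Write n = 15j + 9. Then (15j + 9)³ = 3375j³ + 6075j² + 3645j + 729 = 15(225j³ + 405j² + 243j + 48) + 9, so n³ ≡ 9 (mod 15).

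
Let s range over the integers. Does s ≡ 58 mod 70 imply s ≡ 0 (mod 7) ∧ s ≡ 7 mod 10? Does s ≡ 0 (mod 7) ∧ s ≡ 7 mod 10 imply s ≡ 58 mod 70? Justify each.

(→) This fails: s = 58 gives 58 ≡ 58 (mod 70) but 58 ≡ 2 (mod 7), so the conjunction on the right does not hold.

(←) This fails: s = 7 satisfies both congruences on the right (7 ≡ 0 mod 7 and 7 ≡ 7 mod 10) yet 7 ≡ 7 (mod 70), not 58.

Neither implication holds.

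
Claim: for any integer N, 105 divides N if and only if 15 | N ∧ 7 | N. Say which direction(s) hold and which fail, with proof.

Equivalent; both directions hold.

(⟹) If 105 ∣ N, write N = 105q. Since 105 = 7·15, N = 15·(7q), so 15 ∣ N; and since 105 = 15·7, N = 7·(15q), so 7 ∣ N.

(⟸) Suppose 15 ∣ N and 7 ∣ N. Any common multiple of 15 and 7 is a multiple of their lcm; here gcd(15, 7) = 1, so lcm(15, 7) = 15·7 = 105, so 105 ∣ N.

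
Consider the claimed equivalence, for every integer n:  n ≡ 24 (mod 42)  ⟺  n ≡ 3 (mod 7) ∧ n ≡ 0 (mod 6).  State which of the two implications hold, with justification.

Both directions hold.

(⇒) Suppose n ≡ 24 (mod 42); write n = 42j + 24. Since 7 ∣ 42, reducing mod 7 gives n ≡ 24 ≡ 3 (mod 7); since 6 ∣ 42, reducing mod 6 gives n ≡ 24 ≡ 0 (mod 6).

(⇐) Conversely, if n ≡ 3 (mod 7) and n ≡ 0 (mod 6), then by the Chinese remainder theorem n ≡ 24 (mod 42). This is exactly n ≡ 24 (mod 42).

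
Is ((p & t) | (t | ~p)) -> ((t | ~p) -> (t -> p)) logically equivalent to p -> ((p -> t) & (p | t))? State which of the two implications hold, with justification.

Forward direction. This fails. Under p = T, t = F, the left side is true but the right side is false.

Converse. This fails. Under p = F, t = T, the left side is false but the right side is true.

(⇒) fails and (⇐) fails.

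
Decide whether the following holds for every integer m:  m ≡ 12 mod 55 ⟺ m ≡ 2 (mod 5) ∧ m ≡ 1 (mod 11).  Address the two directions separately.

Both directions hold.

(←) If m ≡ 2 (mod 5) and m ≡ 1 (mod 11), then by the Chinese remainder theorem m ≡ 12 (mod 55). This is exactly m ≡ 12 (mod 55).

(→) Suppose m ≡ 12 (mod 55); write m = 55j + 12. Since 5 ∣ 55, reducing mod 5 gives m ≡ 12 ≡ 2 (mod 5); since 11 ∣ 55, reducing mod 11 gives m ≡ 12 ≡ 1 (mod 11).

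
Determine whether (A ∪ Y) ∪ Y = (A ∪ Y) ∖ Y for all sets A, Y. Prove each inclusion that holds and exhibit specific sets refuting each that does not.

Reverse inclusion. Let x ∈ (A ∪ Y) ∖ Y. Then x ∈ A and x ∉ Y, from which x ∈ (A ∪ Y) ∪ Y.

Forward inclusion. This inclusion fails. Take A = ∅, Y = {1}; then 1 ∈ (A ∪ Y) ∪ Y but 1 ∉ (A ∪ Y) ∖ Y.

The sets are not equal: only the reverse inclusion holds.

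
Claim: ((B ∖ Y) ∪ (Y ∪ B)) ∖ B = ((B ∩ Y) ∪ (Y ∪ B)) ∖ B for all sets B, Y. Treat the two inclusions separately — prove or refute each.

The two sets are equal.

(⊆) Let x ∈ ((B ∖ Y) ∪ (Y ∪ B)) ∖ B. Then x ∈ Y and x ∉ B, from which x ∈ ((B ∩ Y) ∪ (Y ∪ B)) ∖ B.

(⊇) Let x ∈ ((B ∩ Y) ∪ (Y ∪ B)) ∖ B. Then x ∈ Y and x ∉ B, from which x ∈ ((B ∖ Y) ∪ (Y ∪ B)) ∖ B.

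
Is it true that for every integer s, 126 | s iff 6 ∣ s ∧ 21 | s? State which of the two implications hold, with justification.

The forward direction holds; the converse fails.

[⇒] If 126 ∣ s, write s = 126q. Since 126 = 21·6, s = 6·(21q), so 6 ∣ s; and since 126 = 6·21, s = 21·(6q), so 21 ∣ s.

[⇐] This fails: take s = 42. Both 6 ∣ 42 and 21 ∣ 42, yet 42 is not a multiple of 126 (since 42 = 0·126 + 42), so 126 ∤ 42.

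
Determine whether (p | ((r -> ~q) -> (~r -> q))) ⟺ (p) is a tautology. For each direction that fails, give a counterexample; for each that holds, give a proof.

(→) This fails. Under p = F, q = T, r = F, the left side is true but the right side is false.

(←) Assume the antecedent. If p is true, p | ((r -> ~q) -> (~r -> q)) reduces to true regardless of the other variables. If p is false, the antecedent cannot hold. Either way p | ((r -> ~q) -> (~r -> q)) holds.

Only the converse holds.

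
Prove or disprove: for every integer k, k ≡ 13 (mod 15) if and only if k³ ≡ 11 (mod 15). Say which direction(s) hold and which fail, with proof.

(→) This fails: take k = 13. Then 13 ≡ 13 (mod 15), but 13³ = 2197 ≡ 7 (mod 15), not 11.

(←) This fails: take k = 11. Then 11³ = 1331 ≡ 11 (mod 15), yet 11 ≡ 11 (mod 15), not 13.

Neither direction holds.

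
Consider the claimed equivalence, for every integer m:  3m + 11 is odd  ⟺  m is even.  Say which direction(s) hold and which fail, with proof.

Equivalent; both directions hold.

(→) Suppose 3m + 11 is odd. Since 3 is odd, 3m and m have the same parity, so 3m + 11 ≡ m + 11 (mod 2). As 11 is odd, 3m + 11 is odd exactly when m is even. Thus m is even.

(←) Conversely, suppose m is even; write m = 2j. Then 3m + 11 = 3·(2j) + 11 = 2·3j + 11, which is odd.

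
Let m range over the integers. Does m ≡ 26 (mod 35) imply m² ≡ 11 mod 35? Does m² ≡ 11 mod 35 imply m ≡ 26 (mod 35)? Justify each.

Forward direction. Suppose m ≡ 26 (mod 35). Write m = 35j + 26. Then (35j + 26)² = 1225j² + 1820j + 676 = 35(35j² + 52j + 19) + 11, so m² ≡ 11 (mod 35).

Converse. This fails: take m = 9. Then 9² = 81 ≡ 11 (mod 35), yet 9 ≡ 9 (mod 35), not 26.

Not equivalent: only (⇒) holds.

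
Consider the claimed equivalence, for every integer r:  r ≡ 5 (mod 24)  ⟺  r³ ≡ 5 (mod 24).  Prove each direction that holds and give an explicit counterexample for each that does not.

(⟹) Suppose r ≡ 5 (mod 24). Write r = 24j + 5. Then (24j + 5)³ = 13824j³ + 8640j² + 1800j + 125 = 24(576j³ + 360j² + 75j + 5) + 5, so r³ ≡ 5 (mod 24).

(⟸) Conversely, suppose r³ ≡ 5 (mod 24). The only residue r in {0, …, 23} with r³ ≡ 5 (mod 24) is r = 5, so r ≡ 5 (mod 24).

Both directions hold.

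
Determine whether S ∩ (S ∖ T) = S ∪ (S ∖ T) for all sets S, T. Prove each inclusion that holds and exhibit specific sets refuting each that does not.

The sets are not equal: only the forward inclusion holds.

(⟹) Let x ∈ S ∩ (S ∖ T). Then x ∈ S and x ∉ T, from which x ∈ S ∪ (S ∖ T).

(⟸) This inclusion fails. Take S = {1}, T = {1}; then 1 ∈ S ∪ (S ∖ T) but 1 ∉ S ∩ (S ∖ T).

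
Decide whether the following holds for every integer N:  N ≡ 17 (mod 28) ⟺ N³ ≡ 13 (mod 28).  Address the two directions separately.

(⟹) Suppose N ≡ 17 (mod 28). Write N = 28j + 17. Then (28j + 17)³ = 21952j³ + 39984j² + 24276j + 4913 = 28(784j³ + 1428j² + 867j + 175) + 13, so N³ ≡ 13 (mod 28).

(⟸) This fails: take N = 5. Then 5³ = 125 ≡ 13 (mod 28), yet 5 ≡ 5 (mod 28), not 17.

Only the forward implication holds.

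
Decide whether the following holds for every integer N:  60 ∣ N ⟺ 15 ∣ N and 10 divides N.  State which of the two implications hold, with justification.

(⇒) holds; (⇐) fails.

[⇒] If 60 ∣ N, write N = 60q. Since 60 = 4·15, N = 15·(4q), so 15 ∣ N; and since 60 = 6·10, N = 10·(6q), so 10 ∣ N.

[⇐] This fails: take N = 30. Both 15 ∣ 30 and 10 ∣ 30, yet 30 is not a multiple of 60 (since 30 = 0·60 + 30), so 60 ∤ 30.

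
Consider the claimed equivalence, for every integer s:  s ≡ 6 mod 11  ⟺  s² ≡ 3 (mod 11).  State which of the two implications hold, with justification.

(⇒) Suppose s ≡ 6 mod 11. Write s = 11j + 6. Then (11j + 6)² = 121j² + 132j + 36 = 11(11j² + 12j + 3) + 3, so s² ≡ 3 (mod 11).

(⇐) This fails: take s = 5. Then 5² = 25 ≡ 3 (mod 11), yet 5 ≡ 5 (mod 11), not 6.

Only the forward direction holds.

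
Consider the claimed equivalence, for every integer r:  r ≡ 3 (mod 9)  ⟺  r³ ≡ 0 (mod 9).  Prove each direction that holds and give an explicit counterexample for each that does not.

[⇒] Suppose r ≡ 3 (mod 9). Write r = 9j + 3. Then (9j + 3)³ = 729j³ + 729j² + 243j + 27 = 9(81j³ + 81j² + 27j + 3) + 0, so r³ ≡ 0 (mod 9).

[⇐] This fails: take r = 0. Then 0³ = 0 ≡ 0 (mod 9), yet 0 ≡ 0 (mod 9), not 3.

The forward direction holds; the converse fails.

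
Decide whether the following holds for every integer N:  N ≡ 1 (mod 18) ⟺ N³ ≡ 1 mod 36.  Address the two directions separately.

(→) This fails: take N = 19. Then 19 ≡ 1 (mod 18), but 19³ = 6859 ≡ 19 (mod 36), not 1.

(←) This fails: take N = 13. Then 13³ = 2197 ≡ 1 (mod 36), yet 13 ≡ 13 (mod 18), not 1.

Both directions fail.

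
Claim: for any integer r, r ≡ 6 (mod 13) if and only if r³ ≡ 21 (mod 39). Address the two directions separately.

(⇒) fails and (⇐) fails.

(⟹) This fails: take r = 19. Then 19 ≡ 6 (mod 13), but 19³ = 6859 ≡ 34 (mod 39), not 21.

(⟸) This fails: take r = 15. Then 15³ = 3375 ≡ 21 (mod 39), yet 15 ≡ 2 (mod 13), not 6.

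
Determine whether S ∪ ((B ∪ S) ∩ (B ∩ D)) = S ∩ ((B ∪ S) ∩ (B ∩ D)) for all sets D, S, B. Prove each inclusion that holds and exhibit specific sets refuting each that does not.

The sets are not equal: only the reverse inclusion holds.

(⊆) This inclusion fails. Take D = ∅, S = {1}, B = ∅; then 1 ∈ S ∪ ((B ∪ S) ∩ (B ∩ D)) but 1 ∉ S ∩ ((B ∪ S) ∩ (B ∩ D)).

(⊇) Let x ∈ S ∩ ((B ∪ S) ∩ (B ∩ D)). Then x ∈ D ∩ S ∩ B, from which x ∈ S ∪ ((B ∪ S) ∩ (B ∩ D)).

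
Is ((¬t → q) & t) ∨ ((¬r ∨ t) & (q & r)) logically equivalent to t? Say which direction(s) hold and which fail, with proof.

Equivalent; both directions hold.

(⇒) Assume the antecedent. If r is true, the antecedent forces (r = T, t = T, q = F) or (r = T, t = T, q = T), and t holds there. If r is false, the antecedent forces (r = F, t = T, q = F) or (r = F, t = T, q = T), and t holds there. Either way t holds.

(⇐) Assume the antecedent. If r is true, the antecedent forces (r = T, t = T, q = F) or (r = T, t = T, q = T), and the consequent holds there. If r is false, the antecedent forces (r = F, t = T, q = F) or (r = F, t = T, q = T), and the consequent holds there. Either way the consequent holds.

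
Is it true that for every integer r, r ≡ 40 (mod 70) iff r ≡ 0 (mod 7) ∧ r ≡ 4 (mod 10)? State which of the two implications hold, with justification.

(→) This fails: r = 40 gives 40 ≡ 40 (mod 70) but 40 ≡ 5 (mod 7), so the conjunction on the right does not hold.

(←) This fails: r = 14 satisfies both congruences on the right (14 ≡ 0 mod 7 and 14 ≡ 4 mod 10) yet 14 ≡ 14 (mod 70), not 40.

Neither implication holds.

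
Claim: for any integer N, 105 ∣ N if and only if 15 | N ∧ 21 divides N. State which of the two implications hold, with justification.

Both implications hold.

(→) If 105 ∣ N, write N = 105q. Since 105 = 7·15, N = 15·(7q), so 15 ∣ N; and since 105 = 5·21, N = 21·(5q), so 21 ∣ N.

(←) Suppose 15 ∣ N and 21 ∣ N. Any common multiple of 15 and 21 is a multiple of their lcm; here lcm(15, 21) = 15·21/gcd(15, 21) = 315/3 = 105, so 105 ∣ N.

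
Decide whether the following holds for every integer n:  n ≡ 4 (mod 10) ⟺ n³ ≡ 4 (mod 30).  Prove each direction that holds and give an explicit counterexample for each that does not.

(⟹) This fails: take n = 14. Then 14 ≡ 4 (mod 10), but 14³ = 2744 ≡ 14 (mod 30), not 4.

(⟸) Conversely, the residues r modulo 30 with r³ ≡ 4 (mod 30) are exactly {4}, and each is ≡ 4 (mod 10).

The forward direction fails; the converse holds.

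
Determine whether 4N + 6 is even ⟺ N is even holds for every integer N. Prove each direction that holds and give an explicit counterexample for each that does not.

Only the reverse direction holds.

[⇒] This fails: take N = 1. Then 4N + 6 = 10, which is even, yet N = 1 is odd, not even.

[⇐] Suppose N is even. Since 4 is even, 4N is even for every N, so 4N + 6 has the same parity as 6, which is even. Hence 4N + 6 is even.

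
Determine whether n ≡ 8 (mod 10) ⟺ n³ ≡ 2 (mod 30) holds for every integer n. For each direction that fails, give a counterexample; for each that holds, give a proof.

Only the reverse direction holds.

(←) The residues r modulo 30 with r³ ≡ 2 (mod 30) are exactly {8}, and each is ≡ 8 (mod 10).

(→) This fails: take n = 18. Then 18 ≡ 8 (mod 10), but 18³ = 5832 ≡ 12 (mod 30), not 2.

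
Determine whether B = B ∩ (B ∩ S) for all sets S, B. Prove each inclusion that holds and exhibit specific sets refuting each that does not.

(⊆) This inclusion fails. Take S = ∅, B = {1}; then 1 ∈ B but 1 ∉ B ∩ (B ∩ S).

(⊇) Let x ∈ B ∩ (B ∩ S). Then x ∈ S ∩ B, from which x ∈ B.

(⊆) fails; (⊇) holds.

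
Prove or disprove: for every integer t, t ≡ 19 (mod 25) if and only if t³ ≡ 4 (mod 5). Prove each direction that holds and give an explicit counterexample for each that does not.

(⟹) Suppose t ≡ 19 (mod 25). Then t³ ≡ 19³ = 6859 (mod 25), and since 5 ∣ 25, also t³ ≡ 4 (mod 5).

(⟸) This fails: take t = 4. Then 4³ = 64 ≡ 4 (mod 5), yet 4 ≡ 4 (mod 25), not 19.

The forward direction holds; the converse fails.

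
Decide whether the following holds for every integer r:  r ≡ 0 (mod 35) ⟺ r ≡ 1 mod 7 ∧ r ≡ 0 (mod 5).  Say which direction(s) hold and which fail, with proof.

Forward direction. This fails: r = 0 gives 0 ≡ 0 (mod 35) but 0 ≡ 0 (mod 7), so the conjunction on the right does not hold.

Converse. This fails: r = 15 satisfies both congruences on the right (15 ≡ 1 mod 7 and 15 ≡ 0 mod 5) yet 15 ≡ 15 (mod 35), not 0.

(⇒) fails and (⇐) fails.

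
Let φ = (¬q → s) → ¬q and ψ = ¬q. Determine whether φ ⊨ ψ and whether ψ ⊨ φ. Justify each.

Both implications hold.

(⇒) Assume the antecedent. If s is true, the antecedent forces (s = T, q = F), and ¬q holds there. If s is false, the antecedent forces (s = F, q = F), and ¬q holds there. Either way ¬q holds.

(⇐) Assume the antecedent. If s is true, the antecedent forces (s = T, q = F), and (¬q → s) → ¬q holds there. If s is false, the antecedent forces (s = F, q = F), and (¬q → s) → ¬q holds there. Either way (¬q → s) → ¬q holds.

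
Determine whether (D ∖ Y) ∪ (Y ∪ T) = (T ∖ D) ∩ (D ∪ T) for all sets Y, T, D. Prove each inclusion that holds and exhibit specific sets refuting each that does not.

Only the reverse inclusion holds.

Forward inclusion. This inclusion fails. Take Y = {1}, T = ∅, D = ∅; then 1 ∈ (D ∖ Y) ∪ (Y ∪ T) but 1 ∉ (T ∖ D) ∩ (D ∪ T).

Reverse inclusion. Let x ∈ (T ∖ D) ∩ (D ∪ T). Then either x ∈ T and x ∉ Y, D; or x ∈ Y ∩ T and x ∉ D. In each case x ∈ (D ∖ Y) ∪ (Y ∪ T), so (T ∖ D) ∩ (D ∪ T) ⊆ (D ∖ Y) ∪ (Y ∪ T).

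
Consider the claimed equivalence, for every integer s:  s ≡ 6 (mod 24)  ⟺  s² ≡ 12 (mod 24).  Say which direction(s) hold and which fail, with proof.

Only the forward implication holds.

Forward direction. Suppose s ≡ 6 (mod 24). Write s = 24j + 6. Then (24j + 6)² = 576j² + 288j + 36 = 24(24j² + 12j + 1) + 12, so s² ≡ 12 (mod 24).

Converse. This fails: take s = 18. Then 18² = 324 ≡ 12 (mod 24), yet 18 ≡ 18 (mod 24), not 6.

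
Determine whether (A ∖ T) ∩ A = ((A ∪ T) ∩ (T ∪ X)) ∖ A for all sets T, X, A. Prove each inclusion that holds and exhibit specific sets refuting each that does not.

Neither inclusion holds.

Forward inclusion. This inclusion fails. Take T = ∅, X = ∅, A = {1}; then 1 ∈ (A ∖ T) ∩ A but 1 ∉ ((A ∪ T) ∩ (T ∪ X)) ∖ A.

Reverse inclusion. This inclusion fails. Take T = {1}, X = ∅, A = ∅; then 1 ∈ ((A ∪ T) ∩ (T ∪ X)) ∖ A but 1 ∉ (A ∖ T) ∩ A.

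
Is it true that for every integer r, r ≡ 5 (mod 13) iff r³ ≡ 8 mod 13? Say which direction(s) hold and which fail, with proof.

(→) Suppose r ≡ 5 (mod 13). Write r = 13j + 5. Then (13j + 5)³ = 2197j³ + 2535j² + 975j + 125 = 13(169j³ + 195j² + 75j + 9) + 8, so r³ ≡ 8 (mod 13).

(←) This fails: take r = 2. Then 2³ = 8 ≡ 8 (mod 13), yet 2 ≡ 2 (mod 13), not 5.

The forward direction holds; the converse fails.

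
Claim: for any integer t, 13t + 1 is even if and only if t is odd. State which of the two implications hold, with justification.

(←) Suppose t is odd; write t = 2j + 1. Then 13t + 1 = 13·(2j + 1) + 1 = 2·13j + 14, which is even.

(→) Suppose 13t + 1 is even. Since 13 is odd, 13t and t have the same parity, so 13t + 1 ≡ t + 1 (mod 2). As 1 is odd, 13t + 1 is even exactly when t is odd. Thus t is odd.

The biconditional holds.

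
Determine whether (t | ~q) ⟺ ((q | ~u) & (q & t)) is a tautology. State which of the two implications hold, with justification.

Only the reverse direction holds.

(⇒) This fails. Under q = F, u = F, t = F, the left side is true but the right side is false.

(⇐) Assume the antecedent. If q is true, the antecedent forces (q = T, u = F, t = T) or (q = T, u = T, t = T), and t | ~q holds there. If q is false, the antecedent cannot hold. Either way t | ~q holds.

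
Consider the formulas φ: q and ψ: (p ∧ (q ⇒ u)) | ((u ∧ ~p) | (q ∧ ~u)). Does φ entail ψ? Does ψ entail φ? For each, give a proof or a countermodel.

(→) Assume the antecedent. If u is true, the consequent reduces to true regardless of the other variables. If u is false, the antecedent forces (u = F, p = F, q = T) or (u = F, p = T, q = T), and the consequent holds there. Either way the consequent holds.

(←) This fails. Under u = T, p = F, q = F, the left side is false but the right side is true.

Not equivalent: only (⇒) holds.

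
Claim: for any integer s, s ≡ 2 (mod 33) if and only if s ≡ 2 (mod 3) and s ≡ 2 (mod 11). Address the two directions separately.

Equivalent; both directions hold.

(→) Suppose s ≡ 2 (mod 33); write s = 33j + 2. Since 3 ∣ 33, reducing mod 3 gives s ≡ 2 (mod 3); since 11 ∣ 33, reducing mod 11 gives s ≡ 2 (mod 11).

(←) Conversely, if s ≡ 2 (mod 3) and s ≡ 2 (mod 11), then by the Chinese remainder theorem s ≡ 2 (mod 33). This is exactly s ≡ 2 (mod 33).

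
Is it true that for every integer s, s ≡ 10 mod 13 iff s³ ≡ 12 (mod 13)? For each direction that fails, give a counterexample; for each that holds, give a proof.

Forward direction. Suppose s ≡ 10 mod 13. Write s = 13j + 10. Then (13j + 10)³ = 2197j³ + 5070j² + 3900j + 1000 = 13(169j³ + 390j² + 300j + 76) + 12, so s³ ≡ 12 (mod 13).

Converse. This fails: take s = 4. Then 4³ = 64 ≡ 12 (mod 13), yet 4 ≡ 4 (mod 13), not 10.

Only the forward direction holds.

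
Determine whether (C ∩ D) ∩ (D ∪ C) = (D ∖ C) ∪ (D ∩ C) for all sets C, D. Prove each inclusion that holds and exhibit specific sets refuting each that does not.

(⟹) Let x ∈ (C ∩ D) ∩ (D ∪ C). Then x ∈ C ∩ D, from which x ∈ (D ∖ C) ∪ (D ∩ C).

(⟸) This inclusion fails. Take C = ∅, D = {1}; then 1 ∈ (D ∖ C) ∪ (D ∩ C) but 1 ∉ (C ∩ D) ∩ (D ∪ C).

The sets are not equal: only the forward inclusion holds.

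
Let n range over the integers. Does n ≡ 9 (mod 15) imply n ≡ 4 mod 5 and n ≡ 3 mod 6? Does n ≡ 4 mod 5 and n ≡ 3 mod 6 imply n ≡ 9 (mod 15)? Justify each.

The forward direction fails; the converse holds.

(⇒) This fails: n = 24 gives 24 ≡ 9 (mod 15) but 24 ≡ 0 (mod 6), so the conjunction on the right does not hold.

(⇐) Conversely, if n ≡ 4 (mod 5) and n ≡ 3 (mod 6), then by the Chinese remainder theorem n ≡ 9 (mod 30). Since 9 ≡ 9 (mod 15) and 15 ∣ 30, we get n ≡ 9 (mod 15).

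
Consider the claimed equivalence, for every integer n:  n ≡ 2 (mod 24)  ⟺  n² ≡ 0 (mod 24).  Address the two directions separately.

Neither direction holds.

(→) This fails: take n = 2. Then 2 ≡ 2 (mod 24), but 2² = 4 ≡ 4 (mod 24), not 0.

(←) This fails: take n = 0. Then 0² = 0 ≡ 0 (mod 24), yet 0 ≡ 0 (mod 24), not 2.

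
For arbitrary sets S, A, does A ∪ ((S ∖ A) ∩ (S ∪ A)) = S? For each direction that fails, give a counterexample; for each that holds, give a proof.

(⊆) fails; (⊇) holds.

(⊇) Let x ∈ S. Then either x ∈ S and x ∉ A; or x ∈ S ∩ A. In each case x ∈ A ∪ ((S ∖ A) ∩ (S ∪ A)), so S ⊆ A ∪ ((S ∖ A) ∩ (S ∪ A)).

(⊆) This inclusion fails. Take S = ∅, A = {1}; then 1 ∈ A ∪ ((S ∖ A) ∩ (S ∪ A)) but 1 ∉ S.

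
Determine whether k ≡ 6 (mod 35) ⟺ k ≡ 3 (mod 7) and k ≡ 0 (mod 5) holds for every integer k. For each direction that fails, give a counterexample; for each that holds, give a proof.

Both directions fail.

(⟹) This fails: k = 6 gives 6 ≡ 6 (mod 35) but 6 ≡ 6 (mod 7), so the conjunction on the right does not hold.

(⟸) This fails: k = 10 satisfies both congruences on the right (10 ≡ 3 mod 7 and 10 ≡ 0 mod 5) yet 10 ≡ 10 (mod 35), not 6.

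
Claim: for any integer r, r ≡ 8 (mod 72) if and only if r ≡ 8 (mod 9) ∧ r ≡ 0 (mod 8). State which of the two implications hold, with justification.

Forward direction. Suppose r ≡ 8 (mod 72); write r = 72j + 8. Since 9 ∣ 72, reducing mod 9 gives r ≡ 8 (mod 9); since 8 ∣ 72, reducing mod 8 gives r ≡ 8 ≡ 0 (mod 8).

Converse. If r ≡ 8 (mod 9) and r ≡ 0 (mod 8), then by the Chinese remainder theorem r ≡ 8 (mod 72). This is exactly r ≡ 8 (mod 72).

Both directions hold.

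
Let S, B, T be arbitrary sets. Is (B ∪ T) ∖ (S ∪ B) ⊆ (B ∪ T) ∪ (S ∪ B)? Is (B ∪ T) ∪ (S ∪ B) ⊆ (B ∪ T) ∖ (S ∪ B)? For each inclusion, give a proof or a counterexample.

The sets are not equal: only the forward inclusion holds.

(⊆) Let x ∈ (B ∪ T) ∖ (S ∪ B). Then x ∈ T and x ∉ S, B, from which x ∈ (B ∪ T) ∪ (S ∪ B).

(⊇) This inclusion fails. Take S = {1}, B = ∅, T = ∅; then 1 ∈ (B ∪ T) ∪ (S ∪ B) but 1 ∉ (B ∪ T) ∖ (S ∪ B).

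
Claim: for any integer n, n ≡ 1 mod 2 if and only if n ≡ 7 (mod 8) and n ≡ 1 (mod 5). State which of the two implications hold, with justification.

(⟹) This fails: n = 1 gives 1 ≡ 1 (mod 2) but 1 ≡ 1 (mod 8), so the conjunction on the right does not hold.

(⟸) Conversely, if n ≡ 7 (mod 8) and n ≡ 1 (mod 5), then by the Chinese remainder theorem n ≡ 31 (mod 40). Since 31 ≡ 1 (mod 2) and 2 ∣ 40, we get n ≡ 1 (mod 2).

Only the reverse direction holds.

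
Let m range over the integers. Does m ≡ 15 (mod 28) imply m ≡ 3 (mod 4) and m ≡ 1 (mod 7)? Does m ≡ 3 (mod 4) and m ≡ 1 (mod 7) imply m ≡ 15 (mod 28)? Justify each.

[⇐] If m ≡ 3 (mod 4) and m ≡ 1 (mod 7), then by the Chinese remainder theorem m ≡ 15 (mod 28). This is exactly m ≡ 15 (mod 28).

[⇒] Suppose m ≡ 15 (mod 28); write m = 28j + 15. Since 4 ∣ 28, reducing mod 4 gives m ≡ 15 ≡ 3 (mod 4); since 7 ∣ 28, reducing mod 7 gives m ≡ 15 ≡ 1 (mod 7).

Equivalent; both directions hold.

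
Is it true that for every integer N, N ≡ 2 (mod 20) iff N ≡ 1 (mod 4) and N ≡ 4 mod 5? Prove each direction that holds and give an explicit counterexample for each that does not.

(→) This fails: N = 2 gives 2 ≡ 2 (mod 20) but 2 ≡ 2 (mod 4), so the conjunction on the right does not hold.

(←) This fails: N = 9 satisfies both congruences on the right (9 ≡ 1 mod 4 and 9 ≡ 4 mod 5) yet 9 ≡ 9 (mod 20), not 2.

(⇒) fails and (⇐) fails.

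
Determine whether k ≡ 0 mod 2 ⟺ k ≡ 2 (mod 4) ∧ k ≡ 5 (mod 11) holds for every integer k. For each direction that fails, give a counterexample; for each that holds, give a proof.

(→) This fails: k = 0 gives 0 ≡ 0 (mod 2) but 0 ≡ 0 (mod 4), so the conjunction on the right does not hold.

(←) Conversely, if k ≡ 2 (mod 4) and k ≡ 5 (mod 11), then by the Chinese remainder theorem k ≡ 38 (mod 44). Since 38 ≡ 0 (mod 2) and 2 ∣ 44, we get k ≡ 0 (mod 2).

The forward direction fails; the converse holds.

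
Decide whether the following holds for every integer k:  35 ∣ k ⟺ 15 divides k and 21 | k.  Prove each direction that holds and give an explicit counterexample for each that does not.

(→) This fails: take k = 35. Certainly 35 ∣ 35, but 15 ∤ 35.

(←) Suppose 15 ∣ k and 21 ∣ k. Any common multiple of 15 and 21 is a multiple of their lcm; here lcm(15, 21) = 15·21/gcd(15, 21) = 315/3 = 105, so 105 ∣ k. Since 35 ∣ 105, it follows that 35 ∣ k.

Only the converse holds.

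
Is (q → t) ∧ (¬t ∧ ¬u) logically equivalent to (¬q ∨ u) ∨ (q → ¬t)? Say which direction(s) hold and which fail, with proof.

(⇐) This fails. Under t = T, q = F, u = F, the left side is false but the right side is true.

(⇒) Assume the antecedent. If t is true, the antecedent cannot hold. If t is false, (¬q ∨ u) ∨ (q → ¬t) reduces to true regardless of the other variables. Either way (¬q ∨ u) ∨ (q → ¬t) holds.

(⇒) holds; (⇐) fails.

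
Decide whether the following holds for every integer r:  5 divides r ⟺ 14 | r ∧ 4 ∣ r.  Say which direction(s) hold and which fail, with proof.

Neither implication holds.

(⟹) This fails: take r = 5. Certainly 5 ∣ 5, but 14 ∤ 5.

(⟸) This fails: take r = 28. Both 14 ∣ 28 and 4 ∣ 28, yet 28 is not a multiple of 5 (since 28 = 5·5 + 3), so 5 ∤ 28.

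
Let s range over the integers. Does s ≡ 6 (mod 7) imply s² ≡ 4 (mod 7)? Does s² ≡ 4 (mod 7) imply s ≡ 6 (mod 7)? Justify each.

Forward direction. This fails: take s = 6. Then 6 ≡ 6 (mod 7), but 6² = 36 ≡ 1 (mod 7), not 4.

Converse. This fails: take s = 2. Then 2² = 4 ≡ 4 (mod 7), yet 2 ≡ 2 (mod 7), not 6.

Both directions fail.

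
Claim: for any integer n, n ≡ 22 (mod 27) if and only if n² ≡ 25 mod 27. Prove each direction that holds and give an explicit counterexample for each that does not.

Not equivalent: only (⇒) holds.

[⇒] Suppose n ≡ 22 (mod 27). Write n = 27j + 22. Then (27j + 22)² = 729j² + 1188j + 484 = 27(27j² + 44j + 17) + 25, so n² ≡ 25 (mod 27).

[⇐] This fails: take n = 5. Then 5² = 25 ≡ 25 (mod 27), yet 5 ≡ 5 (mod 27), not 22.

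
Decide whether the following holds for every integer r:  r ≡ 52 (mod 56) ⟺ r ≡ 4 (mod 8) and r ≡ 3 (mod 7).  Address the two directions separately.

Both directions hold; the statement is true.

(⟹) Suppose r ≡ 52 (mod 56); write r = 56j + 52. Since 8 ∣ 56, reducing mod 8 gives r ≡ 52 ≡ 4 (mod 8); since 7 ∣ 56, reducing mod 7 gives r ≡ 52 ≡ 3 (mod 7).

(⟸) Conversely, if r ≡ 4 (mod 8) and r ≡ 3 (mod 7), then by the Chinese remainder theorem r ≡ 52 (mod 56). This is exactly r ≡ 52 (mod 56).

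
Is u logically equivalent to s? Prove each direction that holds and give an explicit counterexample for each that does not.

(⇒) fails and (⇐) fails.

[⇒] This fails. Under u = T, s = F, the left side is true but the right side is false.

[⇐] This fails. Under u = F, s = T, the left side is false but the right side is true.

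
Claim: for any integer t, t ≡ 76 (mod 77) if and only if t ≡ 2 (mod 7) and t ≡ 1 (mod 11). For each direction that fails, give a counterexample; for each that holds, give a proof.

(⟹) This fails: t = 76 gives 76 ≡ 76 (mod 77) but 76 ≡ 6 (mod 7), so the conjunction on the right does not hold.

(⟸) This fails: t = 23 satisfies both congruences on the right (23 ≡ 2 mod 7 and 23 ≡ 1 mod 11) yet 23 ≡ 23 (mod 77), not 76.

Both directions fail.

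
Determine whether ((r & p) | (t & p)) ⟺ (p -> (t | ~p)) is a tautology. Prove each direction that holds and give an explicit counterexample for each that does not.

Both directions fail.

(→) This fails. Under p = T, t = F, r = T, the left side is true but the right side is false.

(←) This fails. Under p = F, t = F, r = F, the left side is false but the right side is true.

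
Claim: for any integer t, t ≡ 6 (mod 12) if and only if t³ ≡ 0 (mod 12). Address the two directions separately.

Only the forward implication holds.

(⟸) This fails: take t = 0. Then 0³ = 0 ≡ 0 (mod 12), yet 0 ≡ 0 (mod 12), not 6.

(⟹) Suppose t ≡ 6 (mod 12). Write t = 12j + 6. Then (12j + 6)³ = 1728j³ + 2592j² + 1296j + 216 = 12(144j³ + 216j² + 108j + 18) + 0, so t³ ≡ 0 (mod 12).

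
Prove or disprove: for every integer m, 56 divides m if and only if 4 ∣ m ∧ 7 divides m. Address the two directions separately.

(⇒) If 56 ∣ m, write m = 56q. Since 56 = 14·4, m = 4·(14q), so 4 ∣ m; and since 56 = 8·7, m = 7·(8q), so 7 ∣ m.

(⇐) This fails: take m = 28. Both 4 ∣ 28 and 7 ∣ 28, yet 28 is not a multiple of 56 (since 28 = 0·56 + 28), so 56 ∤ 28.

Only the forward implication holds.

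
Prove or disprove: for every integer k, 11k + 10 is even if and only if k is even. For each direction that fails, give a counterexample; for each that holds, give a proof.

Both directions hold; the statement is true.

(⇒) Suppose 11k + 10 is even. Since 11 is odd, 11k and k have the same parity, so 11k + 10 ≡ k + 10 (mod 2). As 10 is even, 11k + 10 is even exactly when k is even. Thus k is even.

(⇐) Conversely, suppose k is even; write k = 2j. Then 11k + 10 = 11·(2j) + 10 = 2·11j + 10, which is even.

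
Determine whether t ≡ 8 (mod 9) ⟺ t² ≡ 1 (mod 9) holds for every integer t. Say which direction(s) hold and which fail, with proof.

Forward direction. Suppose t ≡ 8 (mod 9). Write t = 9j + 8. Then (9j + 8)² = 81j² + 144j + 64 = 9(9j² + 16j + 7) + 1, so t² ≡ 1 (mod 9).

Converse. This fails: take t = 1. Then 1² = 1 ≡ 1 (mod 9), yet 1 ≡ 1 (mod 9), not 8.

The forward direction holds; the converse fails.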